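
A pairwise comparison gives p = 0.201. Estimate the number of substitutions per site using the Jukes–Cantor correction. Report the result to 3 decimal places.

d = −(3/4) ln(1 − 4p/3) = −0.75 ln(1 − 0.268) = −0.75 ln(0.732)
  = −0.75 × (-0.311975) = 0.233981 substitutions/site.

0.234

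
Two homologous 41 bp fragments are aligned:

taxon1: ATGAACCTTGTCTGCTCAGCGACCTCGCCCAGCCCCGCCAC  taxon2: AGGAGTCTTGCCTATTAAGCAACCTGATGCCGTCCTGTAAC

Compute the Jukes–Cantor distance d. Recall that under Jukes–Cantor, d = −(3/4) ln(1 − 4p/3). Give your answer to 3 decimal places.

0.604

The sequences differ at 17 of 41 sites, so p = 17/41 ≈ 0.414634.
d = −(3/4) ln(1 − 4p/3) = −0.75 ln(1 − 0.552845) = −0.75 ln(0.447155)
  = −0.75 × (-0.804850) = 0.603638 substitutions/site.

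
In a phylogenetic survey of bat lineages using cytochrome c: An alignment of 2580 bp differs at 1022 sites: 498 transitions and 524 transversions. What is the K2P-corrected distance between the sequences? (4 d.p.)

0.5751

P = 498/2580 ≈ 0.193023 and Q = 524/2580 ≈ 0.203101.
Under the Kimura two-parameter model, d = −½ ln(1 − 2P − Q) − ¼ ln(1 − 2Q).
1 − 2P − Q = 0.410853, giving −½ ln(0.410853) = 0.444760.
1 − 2Q = 0.593798, giving −¼ ln(0.593798) = 0.130304.
d = 0.444760 + 0.130304 = 0.575064.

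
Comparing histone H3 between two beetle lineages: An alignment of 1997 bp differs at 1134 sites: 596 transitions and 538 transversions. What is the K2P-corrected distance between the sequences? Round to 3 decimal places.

P = 596/1997 ≈ 0.298448 and Q = 538/1997 ≈ 0.269404.
Under the Kimura two-parameter model, d = −½ ln(1 − 2P − Q) − ¼ ln(1 − 2Q).
1 − 2P − Q = 0.1337, giving −½ ln(0.1337) = 1.006078.
1 − 2Q = 0.461192, giving −¼ ln(0.461192) = 0.193485.
d = 1.006078 + 0.193485 = 1.199563.

1.200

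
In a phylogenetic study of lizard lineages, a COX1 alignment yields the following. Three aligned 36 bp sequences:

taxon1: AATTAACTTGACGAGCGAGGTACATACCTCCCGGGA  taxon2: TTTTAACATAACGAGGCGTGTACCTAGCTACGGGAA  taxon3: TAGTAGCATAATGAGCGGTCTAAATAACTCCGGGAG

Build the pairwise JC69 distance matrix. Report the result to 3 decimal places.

d(taxon1,taxon2) = 0.493, d(taxon1,taxon3) = 0.548, d(taxon2,taxon3) = 0.441

taxon1–taxon2: 13/36 sites differ → p ≈ 0.361111, d = −0.75 ln(1 − 0.481481) = 0.492584 ≈ 0.493.
taxon1–taxon3: 14/36 sites differ → p ≈ 0.388889, d = −0.75 ln(1 − 0.518519) = 0.548166 ≈ 0.548.
taxon2–taxon3: 12/36 sites differ → p ≈ 0.333333, d = −0.75 ln(1 − 0.444444) = 0.440839 ≈ 0.441.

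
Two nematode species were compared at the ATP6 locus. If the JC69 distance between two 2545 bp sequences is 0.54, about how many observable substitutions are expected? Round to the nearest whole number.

Invert JC69: p = (3/4)(1 − e^(−4d/3)) = 0.75 × (1 − e^(-0.72)) = 0.75 × (1 − 0.486752) = 0.384936.
Expected differing sites = pL ≈ 0.384936 × 2545 = 979.66212 ≈ 980.

980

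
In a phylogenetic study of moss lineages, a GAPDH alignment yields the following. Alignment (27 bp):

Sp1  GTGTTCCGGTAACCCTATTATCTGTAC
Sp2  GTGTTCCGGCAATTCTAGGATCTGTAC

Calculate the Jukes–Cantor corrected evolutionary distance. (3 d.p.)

The sequences differ at 5 of 27 sites (10, 13, 14, 18, 19), so p = 5/27 ≈ 0.185185.
d = −(3/4) ln(1 − 4p/3) = −0.75 ln(1 − 0.246913) = −0.75 ln(0.753087)
  = −0.75 × (-0.283575) = 0.212681 substitutions/site.

0.213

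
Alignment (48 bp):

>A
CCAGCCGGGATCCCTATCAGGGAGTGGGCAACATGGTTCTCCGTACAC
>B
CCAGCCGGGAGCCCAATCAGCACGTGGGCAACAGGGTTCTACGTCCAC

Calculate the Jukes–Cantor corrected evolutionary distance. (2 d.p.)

The sequences differ at 8 of 48 sites (11, 15, 21, 22, 23, 34, 41, 45), so p = 8/48 ≈ 0.166667.
d = −(3/4) ln(1 − 4p/3) = −0.75 ln(1 − 0.222223) = −0.75 ln(0.777777)
  = −0.75 × (-0.251315) = 0.188486 substitutions/site.

0.19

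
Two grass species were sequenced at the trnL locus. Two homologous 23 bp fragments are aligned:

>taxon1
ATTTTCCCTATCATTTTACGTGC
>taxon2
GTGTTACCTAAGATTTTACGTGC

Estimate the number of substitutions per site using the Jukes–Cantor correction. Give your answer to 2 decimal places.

The sequences differ at 5 of 23 sites (1, 3, 6, 11, 12), so p = 5/23 ≈ 0.217391.
d = −(3/4) ln(1 − 4p/3) = −0.75 ln(1 − 0.289855) = −0.75 ln(0.710145)
  = −0.75 × (-0.342286) = 0.256715 substitutions/site.

0.26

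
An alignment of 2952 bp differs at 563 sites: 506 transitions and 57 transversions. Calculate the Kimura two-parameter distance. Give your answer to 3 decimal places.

P = 506/2952 ≈ 0.171409 and Q = 57/2952 ≈ 0.019309.
Under the Kimura two-parameter model, d = −½ ln(1 − 2P − Q) − ¼ ln(1 − 2Q).
1 − 2P − Q = 0.637873, giving −½ ln(0.637873) = 0.224808.
1 − 2Q = 0.961382, giving −¼ ln(0.961382) = 0.009846.
d = 0.224808 + 0.009846 = 0.234654.

0.235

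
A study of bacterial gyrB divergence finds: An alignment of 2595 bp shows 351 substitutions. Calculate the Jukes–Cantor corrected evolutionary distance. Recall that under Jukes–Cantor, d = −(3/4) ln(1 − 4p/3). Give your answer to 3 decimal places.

p = 351/2595 ≈ 0.13526.
d = −(3/4) ln(1 − 4p/3) = −0.75 ln(1 − 0.180347) = −0.75 ln(0.819653)
  = −0.75 × (-0.198874) = 0.149156 substitutions/site.

0.149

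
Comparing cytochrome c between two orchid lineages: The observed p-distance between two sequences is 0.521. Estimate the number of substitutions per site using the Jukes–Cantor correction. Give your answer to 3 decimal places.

0.890

d = −(3/4) ln(1 − 4p/3) = −0.75 ln(1 − 0.694667) = −0.75 ln(0.305333)
  = −0.75 × (-1.186352) = 0.889764 substitutions/site.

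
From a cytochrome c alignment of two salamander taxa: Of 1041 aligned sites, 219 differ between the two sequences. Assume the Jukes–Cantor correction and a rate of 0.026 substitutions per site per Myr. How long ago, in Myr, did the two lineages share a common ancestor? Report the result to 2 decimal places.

p = 219/1041 ≈ 0.210375.
d = −(3/4) ln(1 − 4p/3) = −0.75 ln(1 − 0.2805) = −0.75 ln(0.7195)
  = −0.75 × (-0.329199) = 0.246899 substitutions/site.
Under a molecular clock d = 2μt, so t = d/(2μ) = 0.246899 / (2 × 0.026) = 4.75 Myr.

4.75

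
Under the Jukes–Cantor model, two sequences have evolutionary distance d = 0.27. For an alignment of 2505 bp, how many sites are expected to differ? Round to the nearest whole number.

Invert JC69: p = (3/4)(1 − e^(−4d/3)) = 0.75 × (1 − e^(-0.36)) = 0.75 × (1 − 0.697676) = 0.226743.
Expected differing sites = pL ≈ 0.226743 × 2505 = 567.991215 ≈ 568.

568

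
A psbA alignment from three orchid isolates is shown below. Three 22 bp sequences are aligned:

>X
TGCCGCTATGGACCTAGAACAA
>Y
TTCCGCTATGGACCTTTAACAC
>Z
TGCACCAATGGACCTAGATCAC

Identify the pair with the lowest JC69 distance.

X–Y: 4/22 differ, p = 0.182, d = 0.208.
X–Z: 5/22 differ, p = 0.227, d = 0.271.
Y–Z: 7/22 differ, p = 0.318, d = 0.414.
The smallest distance is between X and Y.

X and Y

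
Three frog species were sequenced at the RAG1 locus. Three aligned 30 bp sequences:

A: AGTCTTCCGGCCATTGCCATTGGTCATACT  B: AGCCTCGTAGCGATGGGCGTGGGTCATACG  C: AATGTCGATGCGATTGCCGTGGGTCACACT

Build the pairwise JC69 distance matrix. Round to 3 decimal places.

A–B: 11/30 sites differ → p ≈ 0.366667, d = −0.75 ln(1 − 0.488889) = 0.503376 ≈ 0.503.
A–C: 10/30 sites differ → p ≈ 0.333333, d = −0.75 ln(1 − 0.444444) = 0.440839 ≈ 0.441.
B–C: 9/30 sites differ → p = 0.3, d = −0.75 ln(1 − 0.4) = 0.383119 ≈ 0.383.

d(A,B) = 0.503, d(A,C) = 0.441, d(B,C) = 0.383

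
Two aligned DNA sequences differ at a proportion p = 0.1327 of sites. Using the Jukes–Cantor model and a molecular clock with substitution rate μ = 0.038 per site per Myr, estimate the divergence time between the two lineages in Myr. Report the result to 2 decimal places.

d = −(3/4) ln(1 − 4p/3) = −0.75 ln(1 − 0.176933) = −0.75 ln(0.823067)
  = −0.75 × (-0.194718) = 0.146039 substitutions/site.
Under a molecular clock d = 2μt, so t = d/(2μ) = 0.146039 / (2 × 0.038) = 1.92 Myr.

1.92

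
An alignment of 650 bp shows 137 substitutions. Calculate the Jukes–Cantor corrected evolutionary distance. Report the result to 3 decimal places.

p = 137/650 ≈ 0.210769.
d = −(3/4) ln(1 − 4p/3) = −0.75 ln(1 − 0.281025) = −0.75 ln(0.718975)
  = −0.75 × (-0.329929) = 0.247447 substitutions/site.

0.247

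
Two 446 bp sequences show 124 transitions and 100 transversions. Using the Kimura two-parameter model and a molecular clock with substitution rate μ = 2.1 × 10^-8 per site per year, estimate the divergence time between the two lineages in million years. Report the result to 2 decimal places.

21.58

P = 124/446 ≈ 0.278027 and Q = 100/446 ≈ 0.224215.
Under the Kimura two-parameter model, d = −½ ln(1 − 2P − Q) − ¼ ln(1 − 2Q).
1 − 2P − Q = 0.219731, giving −½ ln(0.219731) = 0.757676.
1 − 2Q = 0.55157, giving −¼ ln(0.55157) = 0.148747.
d = 0.757676 + 0.148747 = 0.906423.
Under a molecular clock d = 2μt, so t = d/(2μ) = 0.906423 / (2 × 2.1 × 10^-8) = 21.58 million years.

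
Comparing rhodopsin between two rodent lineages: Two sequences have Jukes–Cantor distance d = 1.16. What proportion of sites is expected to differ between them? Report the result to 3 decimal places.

0.590

p = (3/4)(1 − e^(−4d/3)) = 0.75 × (1 − e^(-1.546667)) = 0.75 × (1 − 0.212957) = 0.590282.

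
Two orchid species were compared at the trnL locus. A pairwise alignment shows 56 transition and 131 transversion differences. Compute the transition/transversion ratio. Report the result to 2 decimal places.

R = 56/131 = 0.427480… ≈ 0.43 (to 2 d.p.).

0.43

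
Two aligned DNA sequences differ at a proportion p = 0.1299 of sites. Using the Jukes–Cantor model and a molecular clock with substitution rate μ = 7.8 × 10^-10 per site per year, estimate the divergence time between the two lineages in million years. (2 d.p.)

d = −(3/4) ln(1 − 4p/3) = −0.75 ln(1 − 0.1732) = −0.75 ln(0.8268)
  = −0.75 × (-0.190192) = 0.142644 substitutions/site.
Under a molecular clock d = 2μt, so t = d/(2μ) = 0.142644 / (2 × 7.8 × 10^-10) = 91.44 million years.

91.44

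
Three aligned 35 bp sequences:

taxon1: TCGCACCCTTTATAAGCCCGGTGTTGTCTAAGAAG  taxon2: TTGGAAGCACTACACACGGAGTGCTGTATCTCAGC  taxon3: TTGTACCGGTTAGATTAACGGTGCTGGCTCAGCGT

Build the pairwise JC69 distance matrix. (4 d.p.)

d(taxon1,taxon2) = 0.9650, d(taxon1,taxon3) = 0.6355, d(taxon2,taxon3) = 0.9650

taxon1–taxon2: 19/35 sites differ → p ≈ 0.542857, d = −0.75 ln(1 − 0.723809) = 0.964997 ≈ 0.9650.
taxon1–taxon3: 15/35 sites differ → p ≈ 0.428571, d = −0.75 ln(1 − 0.571428) = 0.635472 ≈ 0.6355.
taxon2–taxon3: 19/35 sites differ → p ≈ 0.542857, d = −0.75 ln(1 − 0.723809) = 0.964997 ≈ 0.9650.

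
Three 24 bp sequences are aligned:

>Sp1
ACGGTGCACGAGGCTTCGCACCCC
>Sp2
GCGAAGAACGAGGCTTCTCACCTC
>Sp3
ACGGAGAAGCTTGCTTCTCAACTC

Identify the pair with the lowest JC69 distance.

Sp1 and Sp2

Sp1–Sp2: 6/24 differ, p = 0.250, d = 0.304.
Sp1–Sp3: 9/24 differ, p = 0.375, d = 0.520.
Sp2–Sp3: 7/24 differ, p = 0.292, d = 0.369.
The smallest distance is between Sp1 and Sp2.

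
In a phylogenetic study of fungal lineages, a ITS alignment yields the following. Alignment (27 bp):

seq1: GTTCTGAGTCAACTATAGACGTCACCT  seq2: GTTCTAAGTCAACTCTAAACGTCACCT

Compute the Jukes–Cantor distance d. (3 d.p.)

The sequences differ at 3 of 27 sites (6, 15, 18), so p = 3/27 ≈ 0.111111.
d = −(3/4) ln(1 − 4p/3) = −0.75 ln(1 − 0.148148) = −0.75 ln(0.851852)
  = −0.75 × (-0.160342) = 0.120257 substitutions/site.

0.120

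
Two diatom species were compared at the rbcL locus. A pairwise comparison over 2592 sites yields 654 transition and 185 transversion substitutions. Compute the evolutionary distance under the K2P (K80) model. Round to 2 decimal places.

P = 654/2592 ≈ 0.252315 and Q = 185/2592 ≈ 0.071373.
Under the Kimura two-parameter model, d = −½ ln(1 − 2P − Q) − ¼ ln(1 − 2Q).
1 − 2P − Q = 0.423997, giving −½ ln(0.423997) = 0.429014.
1 − 2Q = 0.857254, giving −¼ ln(0.857254) = 0.038505.
d = 0.429014 + 0.038505 = 0.467519.

0.47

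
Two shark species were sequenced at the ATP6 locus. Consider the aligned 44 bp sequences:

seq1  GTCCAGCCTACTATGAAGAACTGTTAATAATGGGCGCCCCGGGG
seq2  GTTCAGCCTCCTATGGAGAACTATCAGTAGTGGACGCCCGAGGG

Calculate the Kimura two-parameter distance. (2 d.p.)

Of 44 sites, 8 differences are transitions and 2 are transversions, so P = 8/44 ≈ 0.181818 and Q = 2/44 ≈ 0.045455.
Under the Kimura two-parameter model, d = −½ ln(1 − 2P − Q) − ¼ ln(1 − 2Q).
1 − 2P − Q = 0.590909, giving −½ ln(0.590909) = 0.263047.
1 − 2Q = 0.90909, giving −¼ ln(0.90909) = 0.023828.
d = 0.263047 + 0.023828 = 0.286875.

0.29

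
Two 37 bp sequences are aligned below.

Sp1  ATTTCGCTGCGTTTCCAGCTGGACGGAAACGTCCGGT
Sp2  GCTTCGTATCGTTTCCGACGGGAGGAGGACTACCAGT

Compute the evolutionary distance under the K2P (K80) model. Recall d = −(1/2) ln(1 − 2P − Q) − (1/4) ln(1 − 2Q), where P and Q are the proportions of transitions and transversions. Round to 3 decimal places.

0.621

Of 37 sites, 9 differences are transitions and 6 are transversions, so P = 9/37 ≈ 0.243243 and Q = 6/37 ≈ 0.162162.
Under the Kimura two-parameter model, d = −½ ln(1 − 2P − Q) − ¼ ln(1 − 2Q).
1 − 2P − Q = 0.351352, giving −½ ln(0.351352) = 0.522983.
1 − 2Q = 0.675676, giving −¼ ln(0.675676) = 0.098010.
d = 0.522983 + 0.098010 = 0.620993.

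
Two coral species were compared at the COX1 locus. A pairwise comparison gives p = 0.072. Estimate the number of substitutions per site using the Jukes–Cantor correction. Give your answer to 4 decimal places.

d = −(3/4) ln(1 − 4p/3) = −0.75 ln(1 − 0.096) = −0.75 ln(0.904)
  = −0.75 × (-0.100926) = 0.075695 substitutions/site.

0.0757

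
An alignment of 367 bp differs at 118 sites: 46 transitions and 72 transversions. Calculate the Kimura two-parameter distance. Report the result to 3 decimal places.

0.421

P = 46/367 ≈ 0.125341 and Q = 72/367 ≈ 0.196185.
Under the Kimura two-parameter model, d = −½ ln(1 − 2P − Q) − ¼ ln(1 − 2Q).
1 − 2P − Q = 0.553133, giving −½ ln(0.553133) = 0.296078.
1 − 2Q = 0.60763, giving −¼ ln(0.60763) = 0.124547.
d = 0.296078 + 0.124547 = 0.420625.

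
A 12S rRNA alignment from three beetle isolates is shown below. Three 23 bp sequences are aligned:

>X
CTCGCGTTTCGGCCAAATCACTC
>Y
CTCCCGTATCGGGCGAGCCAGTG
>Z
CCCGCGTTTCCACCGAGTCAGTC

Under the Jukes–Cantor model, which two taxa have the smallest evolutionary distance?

X and Z

X–Y: 8/23 differ, p = 0.348, d = 0.467.
X–Z: 6/23 differ, p = 0.261, d = 0.321.
Y–Z: 8/23 differ, p = 0.348, d = 0.467.
The smallest distance is between X and Z.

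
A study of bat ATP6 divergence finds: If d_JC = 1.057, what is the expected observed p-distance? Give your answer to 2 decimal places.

p = (3/4)(1 − e^(−4d/3)) = 0.75 × (1 − e^(-1.409333)) = 0.75 × (1 − 0.244306) = 0.566771.

0.57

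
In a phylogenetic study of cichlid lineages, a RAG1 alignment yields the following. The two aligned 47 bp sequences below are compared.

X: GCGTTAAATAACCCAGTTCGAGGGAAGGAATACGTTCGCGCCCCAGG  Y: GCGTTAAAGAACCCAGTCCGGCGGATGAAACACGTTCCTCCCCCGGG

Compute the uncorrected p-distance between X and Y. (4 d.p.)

0.2340

The sequences differ at 11 of 47 positions.
p = 11/47 = 0.234042… ≈ 0.2340 (to 4 d.p.).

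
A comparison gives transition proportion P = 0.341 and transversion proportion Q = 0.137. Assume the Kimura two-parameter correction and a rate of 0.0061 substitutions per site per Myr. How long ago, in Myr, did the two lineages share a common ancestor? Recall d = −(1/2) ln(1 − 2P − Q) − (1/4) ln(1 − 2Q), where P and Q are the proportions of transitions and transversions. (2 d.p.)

76.61

Under the Kimura two-parameter model, d = −½ ln(1 − 2P − Q) − ¼ ln(1 − 2Q).
1 − 2P − Q = 0.181, giving −½ ln(0.181) = 0.854629.
1 − 2Q = 0.726, giving −¼ ln(0.726) = 0.080051.
d = 0.854629 + 0.080051 = 0.934680.
Under a molecular clock d = 2μt, so t = d/(2μ) = 0.934680 / (2 × 0.0061) = 76.61 Myr.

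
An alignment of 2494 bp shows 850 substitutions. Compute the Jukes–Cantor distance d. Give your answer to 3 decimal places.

0.454

p = 850/2494 ≈ 0.340818.
d = −(3/4) ln(1 − 4p/3) = −0.75 ln(1 − 0.454424) = −0.75 ln(0.545576)
  = −0.75 × (-0.605913) = 0.454435 substitutions/site.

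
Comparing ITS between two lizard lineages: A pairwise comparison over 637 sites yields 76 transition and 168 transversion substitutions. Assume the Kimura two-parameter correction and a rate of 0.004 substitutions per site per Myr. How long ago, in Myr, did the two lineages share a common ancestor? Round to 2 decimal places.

P = 76/637 ≈ 0.119309 and Q = 168/637 ≈ 0.263736.
Under the Kimura two-parameter model, d = −½ ln(1 − 2P − Q) − ¼ ln(1 − 2Q).
1 − 2P − Q = 0.497646, giving −½ ln(0.497646) = 0.348933.
1 − 2Q = 0.472528, giving −¼ ln(0.472528) = 0.187415.
d = 0.348933 + 0.187415 = 0.536348.
Under a molecular clock d = 2μt, so t = d/(2μ) = 0.536348 / (2 × 0.004) = 67.04 Myr.

67.04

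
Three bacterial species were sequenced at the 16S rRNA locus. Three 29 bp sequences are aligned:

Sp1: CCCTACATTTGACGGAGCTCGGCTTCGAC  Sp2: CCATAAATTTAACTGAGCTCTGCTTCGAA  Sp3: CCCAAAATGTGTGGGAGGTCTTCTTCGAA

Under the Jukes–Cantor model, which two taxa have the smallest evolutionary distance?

Sp1–Sp2: 6/29 differ, p = 0.207, d = 0.242.
Sp1–Sp3: 9/29 differ, p = 0.310, d = 0.401.
Sp2–Sp3: 9/29 differ, p = 0.310, d = 0.401.
The smallest distance is between Sp1 and Sp2.

Sp1 and Sp2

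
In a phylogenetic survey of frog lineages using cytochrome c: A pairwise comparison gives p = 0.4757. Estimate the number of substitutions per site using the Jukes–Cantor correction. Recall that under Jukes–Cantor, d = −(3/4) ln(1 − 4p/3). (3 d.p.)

d = −(3/4) ln(1 − 4p/3) = −0.75 ln(1 − 0.634267) = −0.75 ln(0.365733)
  = −0.75 × (-1.005852) = 0.754389 substitutions/site.

0.754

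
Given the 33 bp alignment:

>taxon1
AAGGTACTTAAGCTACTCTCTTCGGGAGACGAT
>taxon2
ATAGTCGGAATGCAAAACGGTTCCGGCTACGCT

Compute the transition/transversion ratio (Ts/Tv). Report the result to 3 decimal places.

Transitions are A↔G and C↔T; transversions are all other mismatches.
Transitions: 1. Transversions: 15.
R = 1/15 = 0.066666… ≈ 0.067 (to 3 d.p.).

0.067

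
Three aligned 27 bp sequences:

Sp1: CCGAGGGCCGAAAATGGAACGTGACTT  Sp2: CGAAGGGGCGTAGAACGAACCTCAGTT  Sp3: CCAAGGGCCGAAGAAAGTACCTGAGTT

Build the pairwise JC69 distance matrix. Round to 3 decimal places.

d(Sp1,Sp2) = 0.511, d(Sp1,Sp3) = 0.318, d(Sp2,Sp3) = 0.264

Sp1–Sp2: 10/27 sites differ → p ≈ 0.37037, d = −0.75 ln(1 − 0.493827) = 0.510658 ≈ 0.511.
Sp1–Sp3: 7/27 sites differ → p ≈ 0.259259, d = −0.75 ln(1 − 0.345679) = 0.318118 ≈ 0.318.
Sp2–Sp3: 6/27 sites differ → p ≈ 0.222222, d = −0.75 ln(1 − 0.296296) = 0.263548 ≈ 0.264.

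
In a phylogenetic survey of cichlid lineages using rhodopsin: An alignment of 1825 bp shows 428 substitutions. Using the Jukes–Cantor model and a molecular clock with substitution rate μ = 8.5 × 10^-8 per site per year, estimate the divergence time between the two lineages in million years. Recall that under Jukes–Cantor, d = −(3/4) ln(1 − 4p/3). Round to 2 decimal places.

1.65

p = 428/1825 ≈ 0.234521.
d = −(3/4) ln(1 − 4p/3) = −0.75 ln(1 − 0.312695) = −0.75 ln(0.687305)
  = −0.75 × (-0.374977) = 0.281233 substitutions/site.
Under a molecular clock d = 2μt, so t = d/(2μ) = 0.281233 / (2 × 8.5 × 10^-8) = 1.65 million years.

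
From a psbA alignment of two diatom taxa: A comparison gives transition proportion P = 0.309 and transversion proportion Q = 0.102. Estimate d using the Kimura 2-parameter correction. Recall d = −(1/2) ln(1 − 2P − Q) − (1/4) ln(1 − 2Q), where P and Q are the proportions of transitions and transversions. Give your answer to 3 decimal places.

Under the Kimura two-parameter model, d = −½ ln(1 − 2P − Q) − ¼ ln(1 − 2Q).
1 − 2P − Q = 0.28, giving −½ ln(0.28) = 0.636483.
1 − 2Q = 0.796, giving −¼ ln(0.796) = 0.057039.
d = 0.636483 + 0.057039 = 0.693522.

0.694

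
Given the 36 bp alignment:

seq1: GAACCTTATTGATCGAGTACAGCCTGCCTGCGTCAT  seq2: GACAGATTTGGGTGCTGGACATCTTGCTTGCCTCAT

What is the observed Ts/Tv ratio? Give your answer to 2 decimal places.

0.25

Transitions are A↔G and C↔T; transversions are all other mismatches.
Transitions: 3. Transversions: 12.
R = 3/12 = 0.25.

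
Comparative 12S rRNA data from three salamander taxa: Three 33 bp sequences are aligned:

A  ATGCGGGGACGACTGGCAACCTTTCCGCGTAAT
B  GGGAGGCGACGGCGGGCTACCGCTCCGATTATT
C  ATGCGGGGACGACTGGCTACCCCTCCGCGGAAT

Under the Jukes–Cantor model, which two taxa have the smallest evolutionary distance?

A–B: 12/33 differ, p = 0.364, d = 0.497.
A–C: 4/33 differ, p = 0.121, d = 0.132.
B–C: 11/33 differ, p = 0.333, d = 0.441.
The smallest distance is between A and C.

A and C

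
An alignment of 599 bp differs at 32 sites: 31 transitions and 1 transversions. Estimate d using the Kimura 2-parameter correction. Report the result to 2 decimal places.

P = 31/599 ≈ 0.051753 and Q = 1/599 ≈ 0.001669.
Under the Kimura two-parameter model, d = −½ ln(1 − 2P − Q) − ¼ ln(1 − 2Q).
1 − 2P − Q = 0.894825, giving −½ ln(0.894825) = 0.055564.
1 − 2Q = 0.996662, giving −¼ ln(0.996662) = 0.000836.
d = 0.055564 + 0.000836 = 0.056400.

0.06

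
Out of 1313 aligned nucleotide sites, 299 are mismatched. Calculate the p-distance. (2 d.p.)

0.23

p = 299/1313 = 0.227722… ≈ 0.23 (to 2 d.p.).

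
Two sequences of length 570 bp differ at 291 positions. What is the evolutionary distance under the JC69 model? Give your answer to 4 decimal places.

0.8562

p = 291/570 ≈ 0.510526.
d = −(3/4) ln(1 − 4p/3) = −0.75 ln(1 − 0.680701) = −0.75 ln(0.319299)
  = −0.75 × (-1.141627) = 0.856220 substitutions/site.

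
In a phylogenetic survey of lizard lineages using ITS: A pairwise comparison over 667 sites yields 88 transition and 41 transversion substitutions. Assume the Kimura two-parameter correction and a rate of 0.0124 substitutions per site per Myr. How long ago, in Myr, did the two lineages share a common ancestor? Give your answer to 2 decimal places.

9.26

P = 88/667 ≈ 0.131934 and Q = 41/667 ≈ 0.061469.
Under the Kimura two-parameter model, d = −½ ln(1 − 2P − Q) − ¼ ln(1 − 2Q).
1 − 2P − Q = 0.674663, giving −½ ln(0.674663) = 0.196771.
1 − 2Q = 0.877062, giving −¼ ln(0.877062) = 0.032794.
d = 0.196771 + 0.032794 = 0.229565.
Under a molecular clock d = 2μt, so t = d/(2μ) = 0.229565 / (2 × 0.0124) = 9.26 Myr.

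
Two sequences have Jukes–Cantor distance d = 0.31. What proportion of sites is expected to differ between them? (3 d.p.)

0.254

p = (3/4)(1 − e^(−4d/3)) = 0.75 × (1 − e^(-0.413333)) = 0.75 × (1 − 0.661442) = 0.253919.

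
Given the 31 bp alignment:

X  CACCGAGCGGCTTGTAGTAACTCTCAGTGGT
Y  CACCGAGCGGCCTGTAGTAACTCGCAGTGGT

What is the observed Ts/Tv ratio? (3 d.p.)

1.000

Transitions are A↔G and C↔T; transversions are all other mismatches.
Transitions: 1. Transversions: 1.
R = 1/1 = 1.000.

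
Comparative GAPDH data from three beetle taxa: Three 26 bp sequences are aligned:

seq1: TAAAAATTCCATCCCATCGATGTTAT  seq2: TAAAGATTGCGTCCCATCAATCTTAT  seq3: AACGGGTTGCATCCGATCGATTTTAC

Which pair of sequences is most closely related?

seq1–seq2: 5/26 differ, p = 0.192, d = 0.222.
seq1–seq3: 9/26 differ, p = 0.346, d = 0.464.
seq2–seq3: 9/26 differ, p = 0.346, d = 0.464.
The smallest distance is between seq1 and seq2.

seq1 and seq2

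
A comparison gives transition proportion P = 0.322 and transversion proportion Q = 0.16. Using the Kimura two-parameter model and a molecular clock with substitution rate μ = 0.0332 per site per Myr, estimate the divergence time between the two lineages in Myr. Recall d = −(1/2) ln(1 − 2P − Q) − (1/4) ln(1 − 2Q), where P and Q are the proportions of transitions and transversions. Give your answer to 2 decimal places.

Under the Kimura two-parameter model, d = −½ ln(1 − 2P − Q) − ¼ ln(1 − 2Q).
1 − 2P − Q = 0.196, giving −½ ln(0.196) = 0.814820.
1 − 2Q = 0.68, giving −¼ ln(0.68) = 0.096416.
d = 0.814820 + 0.096416 = 0.911236.
Under a molecular clock d = 2μt, so t = d/(2μ) = 0.911236 / (2 × 0.0332) = 13.72 Myr.

13.72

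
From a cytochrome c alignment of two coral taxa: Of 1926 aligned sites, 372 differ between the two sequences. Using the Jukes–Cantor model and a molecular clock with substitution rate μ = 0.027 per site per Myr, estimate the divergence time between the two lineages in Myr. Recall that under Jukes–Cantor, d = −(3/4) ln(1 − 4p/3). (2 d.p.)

4.14

p = 372/1926 ≈ 0.193146.
d = −(3/4) ln(1 − 4p/3) = −0.75 ln(1 − 0.257528) = −0.75 ln(0.742472)
  = −0.75 × (-0.297770) = 0.223328 substitutions/site.
Under a molecular clock d = 2μt, so t = d/(2μ) = 0.223328 / (2 × 0.027) = 4.14 Myr.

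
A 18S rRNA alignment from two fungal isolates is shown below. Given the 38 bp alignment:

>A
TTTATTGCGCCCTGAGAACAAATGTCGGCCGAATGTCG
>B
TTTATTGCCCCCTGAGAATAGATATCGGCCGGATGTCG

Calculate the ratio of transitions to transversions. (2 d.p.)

4.00

Transitions are A↔G and C↔T; transversions are all other mismatches.
Transitions: 4. Transversions: 1.
R = 4/1 = 4.00.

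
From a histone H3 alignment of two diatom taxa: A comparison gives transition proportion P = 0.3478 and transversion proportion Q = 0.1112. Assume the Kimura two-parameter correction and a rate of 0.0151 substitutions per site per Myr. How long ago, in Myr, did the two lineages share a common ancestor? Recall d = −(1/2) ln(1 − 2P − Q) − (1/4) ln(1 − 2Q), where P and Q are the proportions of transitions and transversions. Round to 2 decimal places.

29.30

Under the Kimura two-parameter model, d = −½ ln(1 − 2P − Q) − ¼ ln(1 − 2Q).
1 − 2P − Q = 0.1932, giving −½ ln(0.1932) = 0.822015.
1 − 2Q = 0.7776, giving −¼ ln(0.7776) = 0.062886.
d = 0.822015 + 0.062886 = 0.884901.
Under a molecular clock d = 2μt, so t = d/(2μ) = 0.884901 / (2 × 0.0151) = 29.30 Myr.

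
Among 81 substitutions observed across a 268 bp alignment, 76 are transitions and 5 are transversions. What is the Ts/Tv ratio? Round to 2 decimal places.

R = 76/5 = 15.20.

15.20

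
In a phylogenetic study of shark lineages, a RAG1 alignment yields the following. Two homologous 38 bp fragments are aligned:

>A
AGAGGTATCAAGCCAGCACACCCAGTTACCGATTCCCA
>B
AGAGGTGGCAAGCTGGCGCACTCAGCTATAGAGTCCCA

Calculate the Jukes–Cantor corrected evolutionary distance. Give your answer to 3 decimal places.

0.324

The sequences differ at 10 of 38 sites (7, 8, 14, 15, 18, 22, 26, 29, 30, 33), so p = 10/38 ≈ 0.263158.
d = −(3/4) ln(1 − 4p/3) = −0.75 ln(1 − 0.350877) = −0.75 ln(0.649123)
  = −0.75 × (-0.432133) = 0.324100 substitutions/site.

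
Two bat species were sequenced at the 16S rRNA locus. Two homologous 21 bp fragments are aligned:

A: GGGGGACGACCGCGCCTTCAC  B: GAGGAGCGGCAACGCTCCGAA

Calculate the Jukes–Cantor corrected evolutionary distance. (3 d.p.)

The sequences differ at 11 of 21 sites, so p = 11/21 ≈ 0.52381.
d = −(3/4) ln(1 − 4p/3) = −0.75 ln(1 − 0.698413) = −0.75 ln(0.301587)
  = −0.75 × (-1.198697) = 0.899023 substitutions/site.

0.899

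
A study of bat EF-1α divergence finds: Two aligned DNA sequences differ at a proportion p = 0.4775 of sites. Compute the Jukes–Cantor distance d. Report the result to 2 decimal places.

d = −(3/4) ln(1 − 4p/3) = −0.75 ln(1 − 0.636667) = −0.75 ln(0.363333)
  = −0.75 × (-1.012436) = 0.759327 substitutions/site.

0.76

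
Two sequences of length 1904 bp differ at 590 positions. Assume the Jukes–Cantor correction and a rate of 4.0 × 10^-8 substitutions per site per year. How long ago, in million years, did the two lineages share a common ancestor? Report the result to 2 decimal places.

5.00

p = 590/1904 ≈ 0.309874.
d = −(3/4) ln(1 − 4p/3) = −0.75 ln(1 − 0.413165) = −0.75 ln(0.586835)
  = −0.75 × (-0.533012) = 0.399759 substitutions/site.
Under a molecular clock d = 2μt, so t = d/(2μ) = 0.399759 / (2 × 4.0 × 10^-8) = 5.00 million years.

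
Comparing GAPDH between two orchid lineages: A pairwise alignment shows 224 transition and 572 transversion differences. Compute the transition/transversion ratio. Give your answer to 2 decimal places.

R = 224/572 = 0.391608… ≈ 0.39 (to 2 d.p.).

0.39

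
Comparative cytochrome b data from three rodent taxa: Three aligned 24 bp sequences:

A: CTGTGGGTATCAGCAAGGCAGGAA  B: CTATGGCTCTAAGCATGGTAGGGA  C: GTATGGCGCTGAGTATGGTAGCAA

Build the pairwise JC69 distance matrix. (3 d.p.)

A–B: 7/24 sites differ → p ≈ 0.291667, d = −0.75 ln(1 − 0.388889) = 0.369358 ≈ 0.369.
A–C: 10/24 sites differ → p ≈ 0.416667, d = −0.75 ln(1 − 0.555556) = 0.608198 ≈ 0.608.
B–C: 6/24 sites differ → p = 0.25, d = −0.75 ln(1 − 0.333333) = 0.304098 ≈ 0.304.

d(A,B) = 0.369, d(A,C) = 0.608, d(B,C) = 0.304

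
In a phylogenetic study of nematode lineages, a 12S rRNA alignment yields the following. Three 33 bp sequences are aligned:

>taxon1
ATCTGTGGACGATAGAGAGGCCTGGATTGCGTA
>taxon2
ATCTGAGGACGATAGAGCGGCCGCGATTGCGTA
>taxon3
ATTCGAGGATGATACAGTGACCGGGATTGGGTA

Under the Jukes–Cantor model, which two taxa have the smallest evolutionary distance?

taxon1–taxon2: 4/33 differ, p = 0.121, d = 0.132.
taxon1–taxon3: 9/33 differ, p = 0.273, d = 0.339.
taxon2–taxon3: 8/33 differ, p = 0.242, d = 0.293.
The smallest distance is between taxon1 and taxon2.

taxon1 and taxon2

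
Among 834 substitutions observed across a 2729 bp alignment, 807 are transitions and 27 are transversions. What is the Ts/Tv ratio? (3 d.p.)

R = 807/27 = 29.888888… ≈ 29.889 (to 3 d.p.).

29.889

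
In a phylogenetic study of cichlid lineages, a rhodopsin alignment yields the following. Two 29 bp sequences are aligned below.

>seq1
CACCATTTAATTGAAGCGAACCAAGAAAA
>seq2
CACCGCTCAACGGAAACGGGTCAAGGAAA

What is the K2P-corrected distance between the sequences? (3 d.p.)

Of 29 sites, 9 differences are transitions and 1 are transversions, so P = 9/29 ≈ 0.310345 and Q = 1/29 ≈ 0.034483.
Under the Kimura two-parameter model, d = −½ ln(1 − 2P − Q) − ¼ ln(1 − 2Q).
1 − 2P − Q = 0.344827, giving −½ ln(0.344827) = 0.532356.
1 − 2Q = 0.931034, giving −¼ ln(0.931034) = 0.017865.
d = 0.532356 + 0.017865 = 0.550221.

0.550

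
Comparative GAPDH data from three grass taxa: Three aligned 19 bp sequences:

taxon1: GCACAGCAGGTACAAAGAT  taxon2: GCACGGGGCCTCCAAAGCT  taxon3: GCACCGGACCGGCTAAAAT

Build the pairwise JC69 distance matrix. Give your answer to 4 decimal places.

taxon1–taxon2: 7/19 sites differ → p ≈ 0.368421, d = −0.75 ln(1 − 0.491228) = 0.506816 ≈ 0.5068.
taxon1–taxon3: 8/19 sites differ → p ≈ 0.421053, d = −0.75 ln(1 − 0.561404) = 0.618132 ≈ 0.6181.
taxon2–taxon3: 7/19 sites differ → p ≈ 0.368421, d = −0.75 ln(1 − 0.491228) = 0.506816 ≈ 0.5068.

d(taxon1,taxon2) = 0.5068, d(taxon1,taxon3) = 0.6181, d(taxon2,taxon3) = 0.5068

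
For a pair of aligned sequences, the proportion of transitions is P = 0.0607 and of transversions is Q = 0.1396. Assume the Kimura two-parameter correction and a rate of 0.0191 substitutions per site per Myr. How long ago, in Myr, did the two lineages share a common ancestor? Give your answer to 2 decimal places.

Under the Kimura two-parameter model, d = −½ ln(1 − 2P − Q) − ¼ ln(1 − 2Q).
1 − 2P − Q = 0.739, giving −½ ln(0.739) = 0.151229.
1 − 2Q = 0.7208, giving −¼ ln(0.7208) = 0.081848.
d = 0.151229 + 0.081848 = 0.233077.
Under a molecular clock d = 2μt, so t = d/(2μ) = 0.233077 / (2 × 0.0191) = 6.10 Myr.

6.10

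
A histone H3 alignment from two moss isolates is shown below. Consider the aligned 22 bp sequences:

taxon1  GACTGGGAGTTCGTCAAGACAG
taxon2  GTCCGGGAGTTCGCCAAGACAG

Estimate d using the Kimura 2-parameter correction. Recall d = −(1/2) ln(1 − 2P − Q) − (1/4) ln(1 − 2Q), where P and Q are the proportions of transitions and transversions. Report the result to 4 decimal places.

Of 22 sites, 2 differences are transitions and 1 are transversions, so P = 2/22 ≈ 0.090909 and Q = 1/22 ≈ 0.045455.
Under the Kimura two-parameter model, d = −½ ln(1 − 2P − Q) − ¼ ln(1 − 2Q).
1 − 2P − Q = 0.772727, giving −½ ln(0.772727) = 0.128915.
1 − 2Q = 0.90909, giving −¼ ln(0.90909) = 0.023828.
d = 0.128915 + 0.023828 = 0.152743.

0.1527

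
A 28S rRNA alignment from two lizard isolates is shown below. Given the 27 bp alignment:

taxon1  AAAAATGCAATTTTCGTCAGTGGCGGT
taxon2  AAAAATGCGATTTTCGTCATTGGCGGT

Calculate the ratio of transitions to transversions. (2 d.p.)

1.00

Transitions are A↔G and C↔T; transversions are all other mismatches.
Transitions: 1. Transversions: 1.
R = 1/1 = 1.00.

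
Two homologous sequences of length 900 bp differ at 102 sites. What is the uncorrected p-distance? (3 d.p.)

p = 102/900 = 0.113333… ≈ 0.113 (to 3 d.p.).

0.113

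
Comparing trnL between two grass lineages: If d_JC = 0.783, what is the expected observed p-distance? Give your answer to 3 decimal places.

p = (3/4)(1 − e^(−4d/3)) = 0.75 × (1 − e^(-1.044)) = 0.75 × (1 − 0.352044) = 0.485967.

0.486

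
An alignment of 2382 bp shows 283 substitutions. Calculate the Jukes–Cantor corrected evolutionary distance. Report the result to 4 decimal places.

p = 283/2382 ≈ 0.118808.
d = −(3/4) ln(1 − 4p/3) = −0.75 ln(1 − 0.158411) = −0.75 ln(0.841589)
  = −0.75 × (-0.172464) = 0.129348 substitutions/site.

0.1293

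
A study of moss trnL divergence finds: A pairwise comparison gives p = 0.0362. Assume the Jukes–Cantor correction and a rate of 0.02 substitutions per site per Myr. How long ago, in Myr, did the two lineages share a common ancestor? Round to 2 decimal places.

0.93

d = −(3/4) ln(1 − 4p/3) = −0.75 ln(1 − 0.048267) = −0.75 ln(0.951733)
  = −0.75 × (-0.049471) = 0.037103 substitutions/site.
Under a molecular clock d = 2μt, so t = d/(2μ) = 0.037103 / (2 × 0.02) = 0.93 Myr.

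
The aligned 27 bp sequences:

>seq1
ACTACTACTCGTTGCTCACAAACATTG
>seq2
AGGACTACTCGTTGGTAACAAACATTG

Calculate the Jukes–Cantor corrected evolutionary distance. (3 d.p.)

The sequences differ at 4 of 27 sites (2, 3, 15, 17), so p = 4/27 ≈ 0.148148.
d = −(3/4) ln(1 − 4p/3) = −0.75 ln(1 − 0.197531) = −0.75 ln(0.802469)
  = −0.75 × (-0.220062) = 0.165047 substitutions/site.

0.165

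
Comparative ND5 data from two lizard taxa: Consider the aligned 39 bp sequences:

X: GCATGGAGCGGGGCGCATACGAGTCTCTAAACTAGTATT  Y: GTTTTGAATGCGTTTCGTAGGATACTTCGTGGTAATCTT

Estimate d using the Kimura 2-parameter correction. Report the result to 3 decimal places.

1.000

Of 39 sites, 10 differences are transitions and 11 are transversions, so P = 10/39 ≈ 0.25641 and Q = 11/39 ≈ 0.282051.
Under the Kimura two-parameter model, d = −½ ln(1 − 2P − Q) − ¼ ln(1 − 2Q).
1 − 2P − Q = 0.205129, giving −½ ln(0.205129) = 0.792058.
1 − 2Q = 0.435898, giving −¼ ln(0.435898) = 0.207587.
d = 0.792058 + 0.207587 = 0.999645.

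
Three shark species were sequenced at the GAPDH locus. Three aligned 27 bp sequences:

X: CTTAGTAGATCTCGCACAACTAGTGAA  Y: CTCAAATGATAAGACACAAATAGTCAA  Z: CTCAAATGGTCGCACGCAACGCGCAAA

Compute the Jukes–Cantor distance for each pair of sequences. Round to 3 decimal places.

X–Y: 10/27 sites differ → p ≈ 0.37037, d = −0.75 ln(1 − 0.493827) = 0.510658 ≈ 0.511.
X–Z: 12/27 sites differ → p ≈ 0.444444, d = −0.75 ln(1 − 0.592592) = 0.673455 ≈ 0.673.
Y–Z: 10/27 sites differ → p ≈ 0.37037, d = −0.75 ln(1 − 0.493827) = 0.510658 ≈ 0.511.

d(X,Y) = 0.511, d(X,Z) = 0.673, d(Y,Z) = 0.511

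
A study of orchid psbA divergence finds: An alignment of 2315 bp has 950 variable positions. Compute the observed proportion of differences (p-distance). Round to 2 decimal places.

0.41

p = 950/2315 = 0.410367… ≈ 0.41 (to 2 d.p.).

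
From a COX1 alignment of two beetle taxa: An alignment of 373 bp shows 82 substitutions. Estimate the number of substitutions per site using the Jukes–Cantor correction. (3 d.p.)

0.260

p = 82/373 ≈ 0.219839.
d = −(3/4) ln(1 − 4p/3) = −0.75 ln(1 − 0.293119) = −0.75 ln(0.706881)
  = −0.75 × (-0.346893) = 0.260170 substitutions/site.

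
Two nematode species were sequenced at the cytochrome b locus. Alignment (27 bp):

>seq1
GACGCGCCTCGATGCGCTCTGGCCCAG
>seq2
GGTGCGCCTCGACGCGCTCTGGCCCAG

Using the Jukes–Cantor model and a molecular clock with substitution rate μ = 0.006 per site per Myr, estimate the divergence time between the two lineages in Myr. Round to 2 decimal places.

The sequences differ at 3 of 27 sites (2, 3, 13), so p = 3/27 ≈ 0.111111.
d = −(3/4) ln(1 − 4p/3) = −0.75 ln(1 − 0.148148) = −0.75 ln(0.851852)
  = −0.75 × (-0.160342) = 0.120257 substitutions/site.
Under a molecular clock d = 2μt, so t = d/(2μ) = 0.120257 / (2 × 0.006) = 10.02 Myr.

10.02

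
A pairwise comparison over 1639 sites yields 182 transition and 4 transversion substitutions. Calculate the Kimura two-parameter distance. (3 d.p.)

P = 182/1639 ≈ 0.111043 and Q = 4/1639 ≈ 0.002441.
Under the Kimura two-parameter model, d = −½ ln(1 − 2P − Q) − ¼ ln(1 − 2Q).
1 − 2P − Q = 0.775473, giving −½ ln(0.775473) = 0.127141.
1 − 2Q = 0.995118, giving −¼ ln(0.995118) = 0.001223.
d = 0.127141 + 0.001223 = 0.128364.

0.128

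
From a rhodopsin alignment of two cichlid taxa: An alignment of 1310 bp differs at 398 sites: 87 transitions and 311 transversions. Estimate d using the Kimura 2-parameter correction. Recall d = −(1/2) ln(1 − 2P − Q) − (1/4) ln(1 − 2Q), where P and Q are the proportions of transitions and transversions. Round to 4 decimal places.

0.3922

P = 87/1310 ≈ 0.066412 and Q = 311/1310 ≈ 0.237405.
Under the Kimura two-parameter model, d = −½ ln(1 − 2P − Q) − ¼ ln(1 − 2Q).
1 − 2P − Q = 0.629771, giving −½ ln(0.629771) = 0.231200.
1 − 2Q = 0.52519, giving −¼ ln(0.52519) = 0.160999.
d = 0.231200 + 0.160999 = 0.392199.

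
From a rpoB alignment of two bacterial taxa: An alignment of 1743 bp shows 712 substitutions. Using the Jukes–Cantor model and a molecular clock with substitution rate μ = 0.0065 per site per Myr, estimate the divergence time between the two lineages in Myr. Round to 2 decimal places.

45.39

p = 712/1743 ≈ 0.408491.
d = −(3/4) ln(1 − 4p/3) = −0.75 ln(1 − 0.544655) = −0.75 ln(0.455345)
  = −0.75 × (-0.786700) = 0.590025 substitutions/site.
Under a molecular clock d = 2μt, so t = d/(2μ) = 0.590025 / (2 × 0.0065) = 45.39 Myr.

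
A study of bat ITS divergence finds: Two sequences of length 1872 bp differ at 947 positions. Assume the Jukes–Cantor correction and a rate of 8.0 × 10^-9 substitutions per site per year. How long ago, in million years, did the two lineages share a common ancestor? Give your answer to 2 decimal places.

p = 947/1872 ≈ 0.505876.
d = −(3/4) ln(1 − 4p/3) = −0.75 ln(1 − 0.674501) = −0.75 ln(0.325499)
  = −0.75 × (-1.122396) = 0.841797 substitutions/site.
Under a molecular clock d = 2μt, so t = d/(2μ) = 0.841797 / (2 × 8.0 × 10^-9) = 52.61 million years.

52.61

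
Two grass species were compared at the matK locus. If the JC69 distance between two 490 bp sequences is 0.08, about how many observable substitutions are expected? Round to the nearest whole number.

Invert JC69: p = (3/4)(1 − e^(−4d/3)) = 0.75 × (1 − e^(-0.106667)) = 0.75 × (1 − 0.898825) = 0.075881.
Expected differing sites = pL ≈ 0.075881 × 490 = 37.18169 ≈ 37.

37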